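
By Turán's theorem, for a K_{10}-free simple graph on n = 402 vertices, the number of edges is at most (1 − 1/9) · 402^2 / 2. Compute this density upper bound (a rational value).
Turán density bound = (8/9) · 402^2/2 = 71824

Turán's theorem: ex(n, K_{r+1}) is achieved by the complete r-partite Turán graph T(n, r) with parts as balanced as possible, and is at most (1 − 1/r) · n^2/2. For r = 9, n = 402: the density bound is (8/9) · 161604/2 = 71824. The integer-valued extremum is e(T(402, 9)) = 71823, which is strictly less than the density bound 71824 since 9 ∤ 402 (the parts of T(402, 9) cannot all be equal).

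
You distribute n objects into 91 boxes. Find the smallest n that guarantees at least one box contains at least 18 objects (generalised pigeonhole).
n = (18 − 1)·91 + 1 = 1548

By the generalised pigeonhole principle, to guarantee some box contains ≥ r objects we need more than (r − 1) · k objects total. Threshold: n = (r − 1) · k + 1. With r = 18 and k = 91: n = 17 · 91 + 1 = 1547 + 1 = 1548. For n = 1547 = 17 · 91, we can put exactly 17 objects in every box, avoiding 18 in any single one — so 1548 is tight.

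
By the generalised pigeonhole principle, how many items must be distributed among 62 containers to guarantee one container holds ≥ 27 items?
n = (27 − 1)·62 + 1 = 1613

By the generalised pigeonhole principle, to guarantee some box contains ≥ r objects we need more than (r − 1) · k objects total. Threshold: n = (r − 1) · k + 1. With r = 27 and k = 62: n = 26 · 62 + 1 = 1612 + 1 = 1613. For n = 1612 = 26 · 62, we can put exactly 26 objects in every box, avoiding 27 in any single one — so 1613 is tight.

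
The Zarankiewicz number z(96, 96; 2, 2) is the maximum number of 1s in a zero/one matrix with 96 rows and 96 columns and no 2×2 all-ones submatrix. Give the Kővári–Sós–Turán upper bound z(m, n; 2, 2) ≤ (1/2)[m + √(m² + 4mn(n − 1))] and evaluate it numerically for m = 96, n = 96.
z(96, 96; 2, 2) ≤ (1/2)[96 + √(96² + 4·96·96·95)] = (1/2)[96 + √3511296] = 984.9226

Kővári–Sós–Turán: let r_1, ..., r_96 be the row sums and z = Σ r_i the total number of 1s. Each pair of columns can share at most one row with both entries 1 (else a 2×2 all-ones block appears), so Σ_i C(r_i, 2) ≤ C(96, 2) = 4560. By convexity Σ_i C(r_i, 2) ≥ 96·C(z/96, 2) = z(z − 96)/(2·96), giving z² − 96z − 96·96·95 ≤ 0 and hence z ≤ (1/2)[96 + √(9216 + 4·875520)] = (1/2)[96 + √3511296] ≈ (1/2)(96 + 1873.8452) = 984.9226.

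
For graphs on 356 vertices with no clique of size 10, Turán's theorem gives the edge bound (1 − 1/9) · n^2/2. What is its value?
Turán density bound = (8/9) · 356^2/2 = 506944/9 ≈ 56327.1111

Turán's theorem: ex(n, K_{r+1}) is achieved by the complete r-partite Turán graph T(n, r) with parts as balanced as possible, and is at most (1 − 1/r) · n^2/2. For r = 9, n = 356: the density bound is (8/9) · 126736/2 = 506944/9 ≈ 56327.1111. The integer-valued extremum is e(T(356, 9)) = 56326, which is strictly less than the density bound 506944/9 since 9 ∤ 356 (the parts of T(356, 9) cannot all be equal).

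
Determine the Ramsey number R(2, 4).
R(2, 4) = 4

R(2, k) = k for all k ≥ 2: in a 2-colouring of K_k, either some edge is red (a red K_2) or all edges are blue (a blue K_k). And K_{3} coloured all-blue has no blue K_4, so R(2, 4) > 3. Hence R(2, 4) = 4.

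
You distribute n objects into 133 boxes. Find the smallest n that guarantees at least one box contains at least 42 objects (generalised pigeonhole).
n = (42 − 1)·133 + 1 = 5454

By the generalised pigeonhole principle, to guarantee some box contains ≥ r objects we need more than (r − 1) · k objects total. Threshold: n = (r − 1) · k + 1. With r = 42 and k = 133: n = 41 · 133 + 1 = 5453 + 1 = 5454. For n = 5453 = 41 · 133, we can put exactly 41 objects in every box, avoiding 42 in any single one — so 5454 is tight.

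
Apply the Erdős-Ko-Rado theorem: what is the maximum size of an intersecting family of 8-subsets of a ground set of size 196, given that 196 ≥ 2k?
max |F| = C(195, 7) = 1907713332720

Erdős-Ko-Rado (1961): when n ≥ 2k, max |F| = C(n−1, k−1). The bound is attained by the star {A : i ∈ A} for any fixed i ∈ [n]. Here C(196−1, 8−1) = C(195, 7) = 1907713332720.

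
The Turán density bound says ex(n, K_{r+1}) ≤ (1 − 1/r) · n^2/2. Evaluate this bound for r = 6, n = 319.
Turán density bound = (5/6) · 319^2/2 = 508805/12 ≈ 42400.4167

Turán's theorem: ex(n, K_{r+1}) is achieved by the complete r-partite Turán graph T(n, r) with parts as balanced as possible, and is at most (1 − 1/r) · n^2/2. For r = 6, n = 319: the density bound is (5/6) · 101761/2 = 508805/12 ≈ 42400.4167. The integer-valued extremum is e(T(319, 6)) = 42400, which is strictly less than the density bound 508805/12 since 6 ∤ 319 (the parts of T(319, 6) cannot all be equal).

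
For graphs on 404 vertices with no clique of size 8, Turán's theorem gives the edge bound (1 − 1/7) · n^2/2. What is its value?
Turán density bound = (6/7) · 404^2/2 = 489648/7 ≈ 69949.7143

Turán's theorem: ex(n, K_{r+1}) is achieved by the complete r-partite Turán graph T(n, r) with parts as balanced as possible, and is at most (1 − 1/r) · n^2/2. For r = 7, n = 404: the density bound is (6/7) · 163216/2 = 489648/7 ≈ 69949.7143. The integer-valued extremum is e(T(404, 7)) = 69949, which is strictly less than the density bound 489648/7 since 7 ∤ 404 (the parts of T(404, 7) cannot all be equal).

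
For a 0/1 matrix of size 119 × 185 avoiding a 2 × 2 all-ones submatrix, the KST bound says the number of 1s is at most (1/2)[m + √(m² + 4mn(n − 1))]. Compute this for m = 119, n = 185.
z(119, 185; 2, 2) ≤ (1/2)[119 + √(119² + 4·119·185·184)] = (1/2)[119 + √16217201] = 2073.0293

Kővári–Sós–Turán: let r_1, ..., r_119 be the row sums and z = Σ r_i the total number of 1s. Each pair of columns can share at most one row with both entries 1 (else a 2×2 all-ones block appears), so Σ_i C(r_i, 2) ≤ C(185, 2) = 17020. By convexity Σ_i C(r_i, 2) ≥ 119·C(z/119, 2) = z(z − 119)/(2·119), giving z² − 119z − 119·185·184 ≤ 0 and hence z ≤ (1/2)[119 + √(14161 + 4·4050760)] = (1/2)[119 + √16217201] ≈ (1/2)(119 + 4027.0586) = 2073.0293.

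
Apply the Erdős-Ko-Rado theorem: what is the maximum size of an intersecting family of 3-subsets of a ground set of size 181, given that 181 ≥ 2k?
max |F| = C(180, 2) = 16110

The Erdős-Ko-Rado theorem states: for n ≥ 2k, an intersecting family of k-subsets of an n-element set has size at most C(n − 1, k − 1), with equality for 'star' families {A ⊆ [n] : |A| = k, i ∈ A} (fix an element i). For n = 181, k = 3: C(180, 2) = 16110.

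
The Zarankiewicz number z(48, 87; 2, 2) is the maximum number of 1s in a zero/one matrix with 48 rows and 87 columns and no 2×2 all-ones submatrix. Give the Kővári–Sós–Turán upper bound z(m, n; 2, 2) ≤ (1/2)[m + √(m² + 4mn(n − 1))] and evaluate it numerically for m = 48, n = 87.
z(48, 87; 2, 2) ≤ (1/2)[48 + √(48² + 4·48·87·86)] = (1/2)[48 + √1438848] = 623.76

Kővári–Sós–Turán: let r_1, ..., r_48 be the row sums and z = Σ r_i the total number of 1s. Each pair of columns can share at most one row with both entries 1 (else a 2×2 all-ones block appears), so Σ_i C(r_i, 2) ≤ C(87, 2) = 3741. By convexity Σ_i C(r_i, 2) ≥ 48·C(z/48, 2) = z(z − 48)/(2·48), giving z² − 48z − 48·87·86 ≤ 0 and hence z ≤ (1/2)[48 + √(2304 + 4·359136)] = (1/2)[48 + √1438848] ≈ (1/2)(48 + 1199.5199) = 623.76.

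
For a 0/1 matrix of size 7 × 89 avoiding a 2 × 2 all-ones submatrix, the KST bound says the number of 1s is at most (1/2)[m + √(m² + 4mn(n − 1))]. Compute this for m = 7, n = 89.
z(7, 89; 2, 2) ≤ (1/2)[7 + √(7² + 4·7·89·88)] = (1/2)[7 + √219345] = 237.6714

Kővári–Sós–Turán: let r_1, ..., r_7 be the row sums and z = Σ r_i the total number of 1s. Each pair of columns can share at most one row with both entries 1 (else a 2×2 all-ones block appears), so Σ_i C(r_i, 2) ≤ C(89, 2) = 3916. By convexity Σ_i C(r_i, 2) ≥ 7·C(z/7, 2) = z(z − 7)/(2·7), giving z² − 7z − 7·89·88 ≤ 0 and hence z ≤ (1/2)[7 + √(49 + 4·54824)] = (1/2)[7 + √219345] ≈ (1/2)(7 + 468.3428) = 237.6714.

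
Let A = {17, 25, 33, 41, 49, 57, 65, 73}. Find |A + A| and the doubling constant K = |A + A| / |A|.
K = |A + A| / |A| = 15/8

Enumerate A + A = {a + b : a, b ∈ A}. With |A| = 8, there are |A|^2 = 64 ordered sum pairs; collecting distinct values, A + A = {34, 42, 50, 58, 66, 74, 82, 90, 98, 106, 114, 122, 130, 138, 146}, so |A + A| = 15. Thus K = 15/8. Here |A + A| = 2|A| − 1 = 15, the minimum possible — so K = 15/8 is minimal, which holds iff A is an arithmetic progression.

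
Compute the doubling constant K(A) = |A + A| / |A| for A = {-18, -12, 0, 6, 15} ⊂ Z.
K = |A + A| / |A| = 14/5

Enumerate A + A = {a + b : a, b ∈ A}. With |A| = 5, there are |A|^2 = 25 ordered sum pairs; collecting distinct values, A + A = {-36, -30, -24, -18, -12, -6, -3, 0, 3, 6, 12, 15, 21, 30}, so |A + A| = 14. Thus K = 14/5. For comparison, the minimum possible |A + A| over all 5-element sets is 2·5 − 1 = 9 (so min K = 9/5), attained only by arithmetic progressions.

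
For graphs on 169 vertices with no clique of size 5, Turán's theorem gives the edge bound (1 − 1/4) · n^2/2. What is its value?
Turán density bound = (3/4) · 169^2/2 = 85683/8 ≈ 10710.375

Turán's theorem: ex(n, K_{r+1}) is achieved by the complete r-partite Turán graph T(n, r) with parts as balanced as possible, and is at most (1 − 1/r) · n^2/2. For r = 4, n = 169: the density bound is (3/4) · 28561/2 = 85683/8 ≈ 10710.375. The integer-valued extremum is e(T(169, 4)) = 10710, which is strictly less than the density bound 85683/8 since 4 ∤ 169 (the parts of T(169, 4) cannot all be equal).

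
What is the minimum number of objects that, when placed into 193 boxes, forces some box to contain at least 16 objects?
n = (16 − 1)·193 + 1 = 2896

By the generalised pigeonhole principle, to guarantee some box contains ≥ r objects we need more than (r − 1) · k objects total. Threshold: n = (r − 1) · k + 1. With r = 16 and k = 193: n = 15 · 193 + 1 = 2895 + 1 = 2896. For n = 2895 = 15 · 193, we can put exactly 15 objects in every box, avoiding 16 in any single one — so 2896 is tight.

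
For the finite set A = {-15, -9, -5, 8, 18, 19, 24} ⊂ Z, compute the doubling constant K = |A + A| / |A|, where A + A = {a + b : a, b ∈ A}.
K = |A + A| / |A| = 26/7

Enumerate A + A = {a + b : a, b ∈ A}. With |A| = 7, there are |A|^2 = 49 ordered sum pairs; collecting distinct values, A + A = {-30, -24, -20, -18, -14, -10, -7, -1, 3, 4, 9, 10, 13, 14, 15, 16, 19, 26, 27, 32, 36, 37, 38, 42, 43, 48}, so |A + A| = 26. Thus K = 26/7. For comparison, the minimum possible |A + A| over all 7-element sets is 2·7 − 1 = 13 (so min K = 13/7), attained only by arithmetic progressions.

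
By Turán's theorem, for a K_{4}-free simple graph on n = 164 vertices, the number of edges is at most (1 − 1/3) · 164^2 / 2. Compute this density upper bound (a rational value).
Turán density bound = (2/3) · 164^2/2 = 26896/3 ≈ 8965.3333

Turán's theorem: ex(n, K_{r+1}) is achieved by the complete r-partite Turán graph T(n, r) with parts as balanced as possible, and is at most (1 − 1/r) · n^2/2. For r = 3, n = 164: the density bound is (2/3) · 26896/2 = 26896/3 ≈ 8965.3333. The integer-valued extremum is e(T(164, 3)) = 8965, which is strictly less than the density bound 26896/3 since 3 ∤ 164 (the parts of T(164, 3) cannot all be equal).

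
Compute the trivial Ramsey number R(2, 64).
R(2, 64) = 64

R(2, k) = k for all k ≥ 2: in a 2-colouring of K_k, either some edge is red (a red K_2) or all edges are blue (a blue K_k). And K_{63} coloured all-blue has no blue K_64, so R(2, 64) > 63. Hence R(2, 64) = 64.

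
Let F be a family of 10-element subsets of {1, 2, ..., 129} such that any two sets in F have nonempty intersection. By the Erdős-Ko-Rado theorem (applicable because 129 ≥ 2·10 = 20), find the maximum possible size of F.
max |F| = C(128, 9) = 19062702032000

Erdős-Ko-Rado (1961): when n ≥ 2k, max |F| = C(n−1, k−1). The bound is attained by the star {A : i ∈ A} for any fixed i ∈ [n]. Here C(129−1, 10−1) = C(128, 9) = 19062702032000.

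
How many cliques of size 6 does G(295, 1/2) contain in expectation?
E[# K_6] = C(295, 6) · (1/2)^C(6, 2) = 869717699935 / 2^15 ≈ 26541677.854462

For each 6-subset S of vertices (there are C(295, 6) = 869717699935 such S), let X_S = 1 if S induces a K_6 (all C(6, 2) = 15 edges present). Then P(X_S = 1) = (1/2)^15 = 1/32768. By linearity of expectation, E[# K_6] = C(295, 6) · (1/2)^15 = 869717699935 / 32768 ≈ 26541677.854462.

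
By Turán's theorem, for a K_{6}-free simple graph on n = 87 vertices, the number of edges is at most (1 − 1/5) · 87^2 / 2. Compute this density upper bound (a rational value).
Turán density bound = (4/5) · 87^2/2 = 15138/5 ≈ 3027.6

Turán's theorem: ex(n, K_{r+1}) is achieved by the complete r-partite Turán graph T(n, r) with parts as balanced as possible, and is at most (1 − 1/r) · n^2/2. For r = 5, n = 87: the density bound is (4/5) · 7569/2 = 15138/5 ≈ 3027.6. The integer-valued extremum is e(T(87, 5)) = 3027, which is strictly less than the density bound 15138/5 since 5 ∤ 87 (the parts of T(87, 5) cannot all be equal).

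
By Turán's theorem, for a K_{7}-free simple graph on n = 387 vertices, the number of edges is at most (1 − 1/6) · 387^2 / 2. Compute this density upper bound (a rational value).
Turán density bound = (5/6) · 387^2/2 = 249615/4 ≈ 62403.75

Turán's theorem: ex(n, K_{r+1}) is achieved by the complete r-partite Turán graph T(n, r) with parts as balanced as possible, and is at most (1 − 1/r) · n^2/2. For r = 6, n = 387: the density bound is (5/6) · 149769/2 = 249615/4 ≈ 62403.75. The integer-valued extremum is e(T(387, 6)) = 62403, which is strictly less than the density bound 249615/4 since 6 ∤ 387 (the parts of T(387, 6) cannot all be equal).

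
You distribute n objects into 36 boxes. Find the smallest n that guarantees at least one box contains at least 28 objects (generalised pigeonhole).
n = (28 − 1)·36 + 1 = 973

By the generalised pigeonhole principle, to guarantee some box contains ≥ r objects we need more than (r − 1) · k objects total. Threshold: n = (r − 1) · k + 1. With r = 28 and k = 36: n = 27 · 36 + 1 = 972 + 1 = 973. For n = 972 = 27 · 36, we can put exactly 27 objects in every box, avoiding 28 in any single one — so 973 is tight.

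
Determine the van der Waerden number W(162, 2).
W(162, 2) = 162 + 1 = 163

A 2-term AP is any pair of integers, so a monochromatic 2-AP exists iff some colour is used at least twice. With 162 colours, the colouring i ↦ i on {1, ..., 162} uses each colour once, avoiding any monochromatic pair, so W(162, 2) > 162. For {1, ..., 163}, pigeonhole forces two integers of the same colour, which form a monochromatic 2-AP. Hence W(162, 2) = 163.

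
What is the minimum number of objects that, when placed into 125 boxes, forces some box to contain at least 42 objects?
n = (42 − 1)·125 + 1 = 5126

By the generalised pigeonhole principle, to guarantee some box contains ≥ r objects we need more than (r − 1) · k objects total. Threshold: n = (r − 1) · k + 1. With r = 42 and k = 125: n = 41 · 125 + 1 = 5125 + 1 = 5126. For n = 5125 = 41 · 125, we can put exactly 41 objects in every box, avoiding 42 in any single one — so 5126 is tight.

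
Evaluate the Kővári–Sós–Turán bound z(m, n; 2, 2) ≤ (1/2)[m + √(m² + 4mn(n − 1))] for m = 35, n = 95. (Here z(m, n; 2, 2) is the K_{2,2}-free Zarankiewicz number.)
z(35, 95; 2, 2) ≤ (1/2)[35 + √(35² + 4·35·95·94)] = (1/2)[35 + √1251425] = 576.8355

Kővári–Sós–Turán: let r_1, ..., r_35 be the row sums and z = Σ r_i the total number of 1s. Each pair of columns can share at most one row with both entries 1 (else a 2×2 all-ones block appears), so Σ_i C(r_i, 2) ≤ C(95, 2) = 4465. By convexity Σ_i C(r_i, 2) ≥ 35·C(z/35, 2) = z(z − 35)/(2·35), giving z² − 35z − 35·95·94 ≤ 0 and hence z ≤ (1/2)[35 + √(1225 + 4·312550)] = (1/2)[35 + √1251425] ≈ (1/2)(35 + 1118.6711) = 576.8355.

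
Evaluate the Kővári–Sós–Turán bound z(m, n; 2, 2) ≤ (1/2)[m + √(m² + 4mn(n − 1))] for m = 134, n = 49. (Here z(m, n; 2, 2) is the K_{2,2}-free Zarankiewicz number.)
z(134, 49; 2, 2) ≤ (1/2)[134 + √(134² + 4·134·49·48)] = (1/2)[134 + √1278628] = 632.3822

Kővári–Sós–Turán: let r_1, ..., r_134 be the row sums and z = Σ r_i the total number of 1s. Each pair of columns can share at most one row with both entries 1 (else a 2×2 all-ones block appears), so Σ_i C(r_i, 2) ≤ C(49, 2) = 1176. By convexity Σ_i C(r_i, 2) ≥ 134·C(z/134, 2) = z(z − 134)/(2·134), giving z² − 134z − 134·49·48 ≤ 0 and hence z ≤ (1/2)[134 + √(17956 + 4·315168)] = (1/2)[134 + √1278628] ≈ (1/2)(134 + 1130.7643) = 632.3822.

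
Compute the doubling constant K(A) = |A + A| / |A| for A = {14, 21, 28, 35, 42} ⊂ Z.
K = |A + A| / |A| = 9/5

Enumerate A + A = {a + b : a, b ∈ A}. With |A| = 5, there are |A|^2 = 25 ordered sum pairs; collecting distinct values, A + A = {28, 35, 42, 49, 56, 63, 70, 77, 84}, so |A + A| = 9. Thus K = 9/5. Here |A + A| = 2|A| − 1 = 9, the minimum possible — so K = 9/5 is minimal, which holds iff A is an arithmetic progression.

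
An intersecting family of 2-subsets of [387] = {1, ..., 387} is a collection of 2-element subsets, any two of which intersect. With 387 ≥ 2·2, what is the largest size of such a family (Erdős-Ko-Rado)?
max |F| = C(386, 1) = 386

The Erdős-Ko-Rado theorem states: for n ≥ 2k, an intersecting family of k-subsets of an n-element set has size at most C(n − 1, k − 1), with equality for 'star' families {A ⊆ [n] : |A| = k, i ∈ A} (fix an element i). For n = 387, k = 2: C(386, 1) = 386.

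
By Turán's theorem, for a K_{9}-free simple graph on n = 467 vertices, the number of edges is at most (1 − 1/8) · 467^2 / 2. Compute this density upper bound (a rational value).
Turán density bound = (7/8) · 467^2/2 = 1526623/16 ≈ 95413.9375

Turán's theorem: ex(n, K_{r+1}) is achieved by the complete r-partite Turán graph T(n, r) with parts as balanced as possible, and is at most (1 − 1/r) · n^2/2. For r = 8, n = 467: the density bound is (7/8) · 218089/2 = 1526623/16 ≈ 95413.9375. The integer-valued extremum is e(T(467, 8)) = 95413, which is strictly less than the density bound 1526623/16 since 8 ∤ 467 (the parts of T(467, 8) cannot all be equal).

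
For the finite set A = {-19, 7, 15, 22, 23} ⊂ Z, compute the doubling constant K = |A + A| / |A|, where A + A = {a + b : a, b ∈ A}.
K = |A + A| / |A| = 14/5

Enumerate A + A = {a + b : a, b ∈ A}. With |A| = 5, there are |A|^2 = 25 ordered sum pairs; collecting distinct values, A + A = {-38, -12, -4, 3, 4, 14, 22, 29, 30, 37, 38, 44, 45, 46}, so |A + A| = 14. Thus K = 14/5. For comparison, the minimum possible |A + A| over all 5-element sets is 2·5 − 1 = 9 (so min K = 9/5), attained only by arithmetic progressions.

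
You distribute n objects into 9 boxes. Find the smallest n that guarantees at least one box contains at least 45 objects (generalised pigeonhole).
n = (45 − 1)·9 + 1 = 397

By the generalised pigeonhole principle, to guarantee some box contains ≥ r objects we need more than (r − 1) · k objects total. Threshold: n = (r − 1) · k + 1. With r = 45 and k = 9: n = 44 · 9 + 1 = 396 + 1 = 397. For n = 396 = 44 · 9, we can put exactly 44 objects in every box, avoiding 45 in any single one — so 397 is tight.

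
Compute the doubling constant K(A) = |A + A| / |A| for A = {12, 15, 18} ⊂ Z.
K = |A + A| / |A| = 5/3

Enumerate A + A = {a + b : a, b ∈ A}. With |A| = 3, there are |A|^2 = 9 ordered sum pairs; collecting distinct values, A + A = {24, 27, 30, 33, 36}, so |A + A| = 5. Thus K = 5/3. Here |A + A| = 2|A| − 1 = 5, the minimum possible — so K = 5/3 is minimal, which holds iff A is an arithmetic progression.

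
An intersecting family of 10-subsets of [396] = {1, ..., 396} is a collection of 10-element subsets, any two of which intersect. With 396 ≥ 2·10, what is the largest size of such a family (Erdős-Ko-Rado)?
max |F| = C(395, 9) = 588494703257159335

Erdős-Ko-Rado (1961): when n ≥ 2k, max |F| = C(n−1, k−1). The bound is attained by the star {A : i ∈ A} for any fixed i ∈ [n]. Here C(396−1, 10−1) = C(395, 9) = 588494703257159335.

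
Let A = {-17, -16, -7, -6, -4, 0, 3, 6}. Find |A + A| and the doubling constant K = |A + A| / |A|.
K = |A + A| / |A| = 27/8

Enumerate A + A = {a + b : a, b ∈ A}. With |A| = 8, there are |A|^2 = 64 ordered sum pairs; collecting distinct values, A + A = {-34, -33, -32, -24, -23, -22, -21, -20, -17, -16, -14, -13, -12, -11, -10, -8, -7, -6, -4, -3, -1, 0, 2, 3, 6, 9, 12}, so |A + A| = 27. Thus K = 27/8. For comparison, the minimum possible |A + A| over all 8-element sets is 2·8 − 1 = 15 (so min K = 15/8), attained only by arithmetic progressions.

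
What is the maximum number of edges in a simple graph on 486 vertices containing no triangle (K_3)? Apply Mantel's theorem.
ex(486, K_3) = ⌊486^2/4⌋ = 59049

Mantel (1907): a triangle-free graph on n vertices has at most ⌊n^2/4⌋ edges, with equality for the complete bipartite graph K_{⌊n/2⌋, ⌈n/2⌉}. For n = 486: ⌊486^2/4⌋ = ⌊236196/4⌋ = 59049. The extremal graph is K_{243, 243}, which has 243·243 = 59049 edges.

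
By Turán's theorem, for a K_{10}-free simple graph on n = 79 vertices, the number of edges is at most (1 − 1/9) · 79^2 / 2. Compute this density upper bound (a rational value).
Turán density bound = (8/9) · 79^2/2 = 24964/9 ≈ 2773.7778

Turán's theorem: ex(n, K_{r+1}) is achieved by the complete r-partite Turán graph T(n, r) with parts as balanced as possible, and is at most (1 − 1/r) · n^2/2. For r = 9, n = 79: the density bound is (8/9) · 6241/2 = 24964/9 ≈ 2773.7778. The integer-valued extremum is e(T(79, 9)) = 2773, which is strictly less than the density bound 24964/9 since 9 ∤ 79 (the parts of T(79, 9) cannot all be equal).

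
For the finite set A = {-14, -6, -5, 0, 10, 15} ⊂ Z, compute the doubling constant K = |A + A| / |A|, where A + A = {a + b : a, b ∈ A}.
K = |A + A| / |A| = 20/6 = 10/3

Enumerate A + A = {a + b : a, b ∈ A}. With |A| = 6, there are |A|^2 = 36 ordered sum pairs; collecting distinct values, A + A = {-28, -20, -19, -14, -12, -11, -10, -6, -5, -4, 0, 1, 4, 5, 9, 10, 15, 20, 25, 30}, so |A + A| = 20. Thus K = 20/6 = 10/3. For comparison, the minimum possible |A + A| over all 6-element sets is 2·6 − 1 = 11 (so min K = 11/6), attained only by arithmetic progressions.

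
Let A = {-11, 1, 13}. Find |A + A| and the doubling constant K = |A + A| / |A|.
K = |A + A| / |A| = 5/3

Enumerate A + A = {a + b : a, b ∈ A}. With |A| = 3, there are |A|^2 = 9 ordered sum pairs; collecting distinct values, A + A = {-22, -10, 2, 14, 26}, so |A + A| = 5. Thus K = 5/3. Here |A + A| = 2|A| − 1 = 5, the minimum possible — so K = 5/3 is minimal, which holds iff A is an arithmetic progression.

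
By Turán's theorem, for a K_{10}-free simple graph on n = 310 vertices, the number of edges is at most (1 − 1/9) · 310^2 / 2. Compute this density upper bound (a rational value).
Turán density bound = (8/9) · 310^2/2 = 384400/9 ≈ 42711.1111

Turán's theorem: ex(n, K_{r+1}) is achieved by the complete r-partite Turán graph T(n, r) with parts as balanced as possible, and is at most (1 − 1/r) · n^2/2. For r = 9, n = 310: the density bound is (8/9) · 96100/2 = 384400/9 ≈ 42711.1111. The integer-valued extremum is e(T(310, 9)) = 42710, which is strictly less than the density bound 384400/9 since 9 ∤ 310 (the parts of T(310, 9) cannot all be equal).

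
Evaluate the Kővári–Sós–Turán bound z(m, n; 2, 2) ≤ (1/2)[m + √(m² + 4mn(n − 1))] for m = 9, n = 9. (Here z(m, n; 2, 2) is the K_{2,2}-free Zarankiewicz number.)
z(9, 9; 2, 2) ≤ (1/2)[9 + √(9² + 4·9·9·8)] = (1/2)[9 + √2673] = 30.3505

Kővári–Sós–Turán: let r_1, ..., r_9 be the row sums and z = Σ r_i the total number of 1s. Each pair of columns can share at most one row with both entries 1 (else a 2×2 all-ones block appears), so Σ_i C(r_i, 2) ≤ C(9, 2) = 36. By convexity Σ_i C(r_i, 2) ≥ 9·C(z/9, 2) = z(z − 9)/(2·9), giving z² − 9z − 9·9·8 ≤ 0 and hence z ≤ (1/2)[9 + √(81 + 4·648)] = (1/2)[9 + √2673] ≈ (1/2)(9 + 51.7011) = 30.3505.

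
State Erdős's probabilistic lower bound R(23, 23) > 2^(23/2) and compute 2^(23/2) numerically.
2^(23/2) = 2896.3094; so R(23, 23) > 2896.3094

Colour each edge of K_n uniformly at random with red/blue. The expected number of monochromatic K_23 is C(n, 23) · 2 · 2^(−C(23,2)). If C(n, 23) · 2^(1 − C(23,2)) < 1, then with positive probability no monochromatic K_23 exists, so R(23, 23) > n. The standard estimate C(n, 23) ≤ n^23/23! shows this inequality holds whenever n ≤ 2^(23/2) (since 23! · 2^(C(23,2) − 1) > 2^(23^2/2) ≥ n^23). Hence R(23, 23) > 2^(23/2) = 2896.3094.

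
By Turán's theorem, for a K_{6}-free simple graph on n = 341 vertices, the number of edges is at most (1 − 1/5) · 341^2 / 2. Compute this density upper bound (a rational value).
Turán density bound = (4/5) · 341^2/2 = 232562/5 ≈ 46512.4

Turán's theorem: ex(n, K_{r+1}) is achieved by the complete r-partite Turán graph T(n, r) with parts as balanced as possible, and is at most (1 − 1/r) · n^2/2. For r = 5, n = 341: the density bound is (4/5) · 116281/2 = 232562/5 ≈ 46512.4. The integer-valued extremum is e(T(341, 5)) = 46512, which is strictly less than the density bound 232562/5 since 5 ∤ 341 (the parts of T(341, 5) cannot all be equal).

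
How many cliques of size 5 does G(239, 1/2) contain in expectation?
E[# K_5] = C(239, 5) · (1/2)^C(5, 2) = 6230484547 / 2^10 ≈ 6084457.565430

For each 5-subset S of vertices (there are C(239, 5) = 6230484547 such S), let X_S = 1 if S induces a K_5 (all C(5, 2) = 10 edges present). Then P(X_S = 1) = (1/2)^10 = 1/1024. By linearity of expectation, E[# K_5] = C(239, 5) · (1/2)^10 = 6230484547 / 1024 ≈ 6084457.565430.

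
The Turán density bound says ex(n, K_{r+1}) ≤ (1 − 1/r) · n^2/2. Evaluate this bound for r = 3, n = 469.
Turán density bound = (2/3) · 469^2/2 = 219961/3 ≈ 73320.3333

Turán's theorem: ex(n, K_{r+1}) is achieved by the complete r-partite Turán graph T(n, r) with parts as balanced as possible, and is at most (1 − 1/r) · n^2/2. For r = 3, n = 469: the density bound is (2/3) · 219961/2 = 219961/3 ≈ 73320.3333. The integer-valued extremum is e(T(469, 3)) = 73320, which is strictly less than the density bound 219961/3 since 3 ∤ 469 (the parts of T(469, 3) cannot all be equal).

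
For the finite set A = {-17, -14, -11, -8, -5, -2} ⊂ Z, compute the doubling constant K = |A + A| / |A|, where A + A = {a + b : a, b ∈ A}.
K = |A + A| / |A| = 11/6

Enumerate A + A = {a + b : a, b ∈ A}. With |A| = 6, there are |A|^2 = 36 ordered sum pairs; collecting distinct values, A + A = {-34, -31, -28, -25, -22, -19, -16, -13, -10, -7, -4}, so |A + A| = 11. Thus K = 11/6. Here |A + A| = 2|A| − 1 = 11, the minimum possible — so K = 11/6 is minimal, which holds iff A is an arithmetic progression.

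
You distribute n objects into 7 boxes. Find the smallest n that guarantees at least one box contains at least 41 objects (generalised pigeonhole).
n = (41 − 1)·7 + 1 = 281

By the generalised pigeonhole principle, to guarantee some box contains ≥ r objects we need more than (r − 1) · k objects total. Threshold: n = (r − 1) · k + 1. With r = 41 and k = 7: n = 40 · 7 + 1 = 280 + 1 = 281. For n = 280 = 40 · 7, we can put exactly 40 objects in every box, avoiding 41 in any single one — so 281 is tight.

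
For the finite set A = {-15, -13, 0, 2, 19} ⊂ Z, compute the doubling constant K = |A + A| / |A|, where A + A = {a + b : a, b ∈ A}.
K = |A + A| / |A| = 13/5

Enumerate A + A = {a + b : a, b ∈ A}. With |A| = 5, there are |A|^2 = 25 ordered sum pairs; collecting distinct values, A + A = {-30, -28, -26, -15, -13, -11, 0, 2, 4, 6, 19, 21, 38}, so |A + A| = 13. Thus K = 13/5. For comparison, the minimum possible |A + A| over all 5-element sets is 2·5 − 1 = 9 (so min K = 9/5), attained only by arithmetic progressions.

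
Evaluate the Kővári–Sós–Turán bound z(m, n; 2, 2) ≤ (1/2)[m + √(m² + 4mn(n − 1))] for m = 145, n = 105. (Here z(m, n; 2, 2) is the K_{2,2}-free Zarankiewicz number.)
z(145, 105; 2, 2) ≤ (1/2)[145 + √(145² + 4·145·105·104)] = (1/2)[145 + √6354625] = 1332.9191

Kővári–Sós–Turán: let r_1, ..., r_145 be the row sums and z = Σ r_i the total number of 1s. Each pair of columns can share at most one row with both entries 1 (else a 2×2 all-ones block appears), so Σ_i C(r_i, 2) ≤ C(105, 2) = 5460. By convexity Σ_i C(r_i, 2) ≥ 145·C(z/145, 2) = z(z − 145)/(2·145), giving z² − 145z − 145·105·104 ≤ 0 and hence z ≤ (1/2)[145 + √(21025 + 4·1583400)] = (1/2)[145 + √6354625] ≈ (1/2)(145 + 2520.8382) = 1332.9191.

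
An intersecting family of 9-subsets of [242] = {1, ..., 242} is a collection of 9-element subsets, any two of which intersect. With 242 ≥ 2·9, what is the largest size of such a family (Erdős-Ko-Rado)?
max |F| = C(241, 8) = 250972818245370

Erdős-Ko-Rado (1961): when n ≥ 2k, max |F| = C(n−1, k−1). The bound is attained by the star {A : i ∈ A} for any fixed i ∈ [n]. Here C(242−1, 9−1) = C(241, 8) = 250972818245370.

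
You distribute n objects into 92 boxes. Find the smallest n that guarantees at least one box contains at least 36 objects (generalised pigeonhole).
n = (36 − 1)·92 + 1 = 3221

By the generalised pigeonhole principle, to guarantee some box contains ≥ r objects we need more than (r − 1) · k objects total. Threshold: n = (r − 1) · k + 1. With r = 36 and k = 92: n = 35 · 92 + 1 = 3220 + 1 = 3221. For n = 3220 = 35 · 92, we can put exactly 35 objects in every box, avoiding 36 in any single one — so 3221 is tight.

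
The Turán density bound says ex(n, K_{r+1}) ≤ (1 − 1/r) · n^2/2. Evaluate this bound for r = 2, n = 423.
Turán density bound = (1/2) · 423^2/2 = 178929/4 ≈ 44732.25

Turán's theorem: ex(n, K_{r+1}) is achieved by the complete r-partite Turán graph T(n, r) with parts as balanced as possible, and is at most (1 − 1/r) · n^2/2. For r = 2, n = 423: the density bound is (1/2) · 178929/2 = 178929/4 ≈ 44732.25. The integer-valued extremum is e(T(423, 2)) = 44732, which is strictly less than the density bound 178929/4 since 2 ∤ 423 (the parts of T(423, 2) cannot all be equal).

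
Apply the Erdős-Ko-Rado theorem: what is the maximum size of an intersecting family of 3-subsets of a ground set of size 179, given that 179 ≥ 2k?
max |F| = C(178, 2) = 15753

The Erdős-Ko-Rado theorem states: for n ≥ 2k, an intersecting family of k-subsets of an n-element set has size at most C(n − 1, k − 1), with equality for 'star' families {A ⊆ [n] : |A| = k, i ∈ A} (fix an element i). For n = 179, k = 3: C(178, 2) = 15753.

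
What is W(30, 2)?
W(30, 2) = 30 + 1 = 31

A 2-term AP is any pair of integers, so a monochromatic 2-AP exists iff some colour is used at least twice. With 30 colours, the colouring i ↦ i on {1, ..., 30} uses each colour once, avoiding any monochromatic pair, so W(30, 2) > 30. For {1, ..., 31}, pigeonhole forces two integers of the same colour, which form a monochromatic 2-AP. Hence W(30, 2) = 31.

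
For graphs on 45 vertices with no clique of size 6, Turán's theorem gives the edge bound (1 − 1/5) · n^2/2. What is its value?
Turán density bound = (4/5) · 45^2/2 = 810

Turán's theorem: ex(n, K_{r+1}) is achieved by the complete r-partite Turán graph T(n, r) with parts as balanced as possible, and is at most (1 − 1/r) · n^2/2. For r = 5, n = 45: the density bound is (4/5) · 2025/2 = 810. Since 5 ∣ 45, the Turán graph T(45, 5) has parts of equal size 9, and its edge count e(T(45, 5)) = 810 attains the density bound exactly.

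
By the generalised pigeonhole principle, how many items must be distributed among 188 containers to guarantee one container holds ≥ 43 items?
n = (43 − 1)·188 + 1 = 7897

By the generalised pigeonhole principle, to guarantee some box contains ≥ r objects we need more than (r − 1) · k objects total. Threshold: n = (r − 1) · k + 1. With r = 43 and k = 188: n = 42 · 188 + 1 = 7896 + 1 = 7897. For n = 7896 = 42 · 188, we can put exactly 42 objects in every box, avoiding 43 in any single one — so 7897 is tight.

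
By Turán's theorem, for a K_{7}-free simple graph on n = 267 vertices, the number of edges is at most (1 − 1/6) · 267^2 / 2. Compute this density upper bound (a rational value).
Turán density bound = (5/6) · 267^2/2 = 118815/4 ≈ 29703.75

Turán's theorem: ex(n, K_{r+1}) is achieved by the complete r-partite Turán graph T(n, r) with parts as balanced as possible, and is at most (1 − 1/r) · n^2/2. For r = 6, n = 267: the density bound is (5/6) · 71289/2 = 118815/4 ≈ 29703.75. The integer-valued extremum is e(T(267, 6)) = 29703, which is strictly less than the density bound 118815/4 since 6 ∤ 267 (the parts of T(267, 6) cannot all be equal).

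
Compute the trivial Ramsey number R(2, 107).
R(2, 107) = 107

R(2, k) = k for all k ≥ 2: in a 2-colouring of K_k, either some edge is red (a red K_2) or all edges are blue (a blue K_k). And K_{106} coloured all-blue has no blue K_107, so R(2, 107) > 106. Hence R(2, 107) = 107.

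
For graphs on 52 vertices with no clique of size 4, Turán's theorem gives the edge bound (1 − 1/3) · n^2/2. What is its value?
Turán density bound = (2/3) · 52^2/2 = 2704/3 ≈ 901.3333

Turán's theorem: ex(n, K_{r+1}) is achieved by the complete r-partite Turán graph T(n, r) with parts as balanced as possible, and is at most (1 − 1/r) · n^2/2. For r = 3, n = 52: the density bound is (2/3) · 2704/2 = 2704/3 ≈ 901.3333. The integer-valued extremum is e(T(52, 3)) = 901, which is strictly less than the density bound 2704/3 since 3 ∤ 52 (the parts of T(52, 3) cannot all be equal).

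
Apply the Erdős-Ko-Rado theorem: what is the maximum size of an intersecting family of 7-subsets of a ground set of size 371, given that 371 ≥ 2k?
max |F| = C(370, 6) = 3421239098460

Erdős-Ko-Rado (1961): when n ≥ 2k, max |F| = C(n−1, k−1). The bound is attained by the star {A : i ∈ A} for any fixed i ∈ [n]. Here C(371−1, 7−1) = C(370, 6) = 3421239098460.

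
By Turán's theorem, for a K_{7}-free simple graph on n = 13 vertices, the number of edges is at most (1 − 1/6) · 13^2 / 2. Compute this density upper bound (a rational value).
Turán density bound = (5/6) · 13^2/2 = 845/12 ≈ 70.4167

Turán's theorem: ex(n, K_{r+1}) is achieved by the complete r-partite Turán graph T(n, r) with parts as balanced as possible, and is at most (1 − 1/r) · n^2/2. For r = 6, n = 13: the density bound is (5/6) · 169/2 = 845/12 ≈ 70.4167. The integer-valued extremum is e(T(13, 6)) = 70, which is strictly less than the density bound 845/12 since 6 ∤ 13 (the parts of T(13, 6) cannot all be equal).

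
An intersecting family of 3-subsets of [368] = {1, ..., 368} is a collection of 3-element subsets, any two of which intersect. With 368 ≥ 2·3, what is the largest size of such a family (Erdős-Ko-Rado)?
max |F| = C(367, 2) = 67161

Erdős-Ko-Rado (1961): when n ≥ 2k, max |F| = C(n−1, k−1). The bound is attained by the star {A : i ∈ A} for any fixed i ∈ [n]. Here C(368−1, 3−1) = C(367, 2) = 67161.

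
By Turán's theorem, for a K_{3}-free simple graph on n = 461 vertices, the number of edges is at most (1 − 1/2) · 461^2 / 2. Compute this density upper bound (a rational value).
Turán density bound = (1/2) · 461^2/2 = 212521/4 ≈ 53130.25

Turán's theorem: ex(n, K_{r+1}) is achieved by the complete r-partite Turán graph T(n, r) with parts as balanced as possible, and is at most (1 − 1/r) · n^2/2. For r = 2, n = 461: the density bound is (1/2) · 212521/2 = 212521/4 ≈ 53130.25. The integer-valued extremum is e(T(461, 2)) = 53130, which is strictly less than the density bound 212521/4 since 2 ∤ 461 (the parts of T(461, 2) cannot all be equal).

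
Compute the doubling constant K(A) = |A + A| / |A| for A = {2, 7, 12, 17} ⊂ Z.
K = |A + A| / |A| = 7/4

Enumerate A + A = {a + b : a, b ∈ A}. With |A| = 4, there are |A|^2 = 16 ordered sum pairs; collecting distinct values, A + A = {4, 9, 14, 19, 24, 29, 34}, so |A + A| = 7. Thus K = 7/4. Here |A + A| = 2|A| − 1 = 7, the minimum possible — so K = 7/4 is minimal, which holds iff A is an arithmetic progression.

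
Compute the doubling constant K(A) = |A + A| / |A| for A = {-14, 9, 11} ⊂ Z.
K = |A + A| / |A| = 6/3 = 2

Enumerate A + A = {a + b : a, b ∈ A}. With |A| = 3, there are |A|^2 = 9 ordered sum pairs; collecting distinct values, A + A = {-28, -5, -3, 18, 20, 22}, so |A + A| = 6. Thus K = 6/3 = 2. For comparison, the minimum possible |A + A| over all 3-element sets is 2·3 − 1 = 5 (so min K = 5/3), attained only by arithmetic progressions.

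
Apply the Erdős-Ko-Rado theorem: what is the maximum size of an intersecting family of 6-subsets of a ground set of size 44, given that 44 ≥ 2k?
max |F| = C(43, 5) = 962598

The Erdős-Ko-Rado theorem states: for n ≥ 2k, an intersecting family of k-subsets of an n-element set has size at most C(n − 1, k − 1), with equality for 'star' families {A ⊆ [n] : |A| = k, i ∈ A} (fix an element i). For n = 44, k = 6: C(43, 5) = 962598.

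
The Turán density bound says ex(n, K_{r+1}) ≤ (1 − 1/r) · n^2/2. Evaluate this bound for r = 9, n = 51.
Turán density bound = (8/9) · 51^2/2 = 1156

Turán's theorem: ex(n, K_{r+1}) is achieved by the complete r-partite Turán graph T(n, r) with parts as balanced as possible, and is at most (1 − 1/r) · n^2/2. For r = 9, n = 51: the density bound is (8/9) · 2601/2 = 1156. The integer-valued extremum is e(T(51, 9)) = 1155, which is strictly less than the density bound 1156 since 9 ∤ 51 (the parts of T(51, 9) cannot all be equal).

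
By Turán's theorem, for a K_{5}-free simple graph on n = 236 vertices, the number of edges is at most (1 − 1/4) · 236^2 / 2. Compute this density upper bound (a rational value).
Turán density bound = (3/4) · 236^2/2 = 20886

Turán's theorem: ex(n, K_{r+1}) is achieved by the complete r-partite Turán graph T(n, r) with parts as balanced as possible, and is at most (1 − 1/r) · n^2/2. For r = 4, n = 236: the density bound is (3/4) · 55696/2 = 20886. Since 4 ∣ 236, the Turán graph T(236, 4) has parts of equal size 59, and its edge count e(T(236, 4)) = 20886 attains the density bound exactly.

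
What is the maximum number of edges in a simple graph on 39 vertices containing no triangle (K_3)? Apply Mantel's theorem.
ex(39, K_3) = ⌊39^2/4⌋ = 380

Mantel (1907): a triangle-free graph on n vertices has at most ⌊n^2/4⌋ edges, with equality for the complete bipartite graph K_{⌊n/2⌋, ⌈n/2⌉}. For n = 39: ⌊39^2/4⌋ = ⌊1521/4⌋ = 380. The extremal graph is K_{19, 20}, which has 19·20 = 380 edges.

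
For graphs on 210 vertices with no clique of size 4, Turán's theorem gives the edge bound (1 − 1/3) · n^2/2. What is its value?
Turán density bound = (2/3) · 210^2/2 = 14700

Turán's theorem: ex(n, K_{r+1}) is achieved by the complete r-partite Turán graph T(n, r) with parts as balanced as possible, and is at most (1 − 1/r) · n^2/2. For r = 3, n = 210: the density bound is (2/3) · 44100/2 = 14700. Since 3 ∣ 210, the Turán graph T(210, 3) has parts of equal size 70, and its edge count e(T(210, 3)) = 14700 attains the density bound exactly.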